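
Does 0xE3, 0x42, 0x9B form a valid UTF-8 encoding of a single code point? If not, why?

Leading byte 0xE3 = 11100011 → 3-byte form.
Byte 2 is 0x42 = 01000010, which is not 10xxxxxx — expected a continuation byte.

invalid (non-continuation byte where continuation expected)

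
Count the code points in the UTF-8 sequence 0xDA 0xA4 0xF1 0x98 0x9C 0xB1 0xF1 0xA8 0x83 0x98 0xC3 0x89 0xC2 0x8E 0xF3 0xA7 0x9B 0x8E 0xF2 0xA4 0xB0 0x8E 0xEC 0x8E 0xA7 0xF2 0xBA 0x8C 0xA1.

9

Byte at offset 0: 0xDA = 11011010 → 2-byte char (#1). Advance 2.
Byte at offset 2: 0xF1 = 11110001 → 4-byte char (#2). Advance 4.
Byte at offset 6: 0xF1 = 11110001 → 4-byte char (#3). Advance 4.
Byte at offset 10: 0xC3 = 11000011 → 2-byte char (#4). Advance 2.
Byte at offset 12: 0xC2 = 11000010 → 2-byte char (#5). Advance 2.
Byte at offset 14: 0xF3 = 11110011 → 4-byte char (#6). Advance 4.
Byte at offset 18: 0xF2 = 11110010 → 4-byte char (#7). Advance 4.
Byte at offset 22: 0xEC = 11101100 → 3-byte char (#8). Advance 3.
Byte at offset 25: 0xF2 = 11110010 → 4-byte char (#9). Advance 4.
Reached end at offset 29 after 9 code points.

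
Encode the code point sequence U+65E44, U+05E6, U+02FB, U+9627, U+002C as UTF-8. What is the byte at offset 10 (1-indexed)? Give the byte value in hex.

0x98

1-indexed offset 10 is 0-indexed offset 9.
U+65E44 → 4-byte form F1 A5 B9 84 at offsets 0–3.
U+05E6 → 2-byte form D7 A6 at offsets 4–5.
U+02FB → 2-byte form CB BB at offsets 6–7.
U+9627 → 3-byte form E9 98 A7 at offsets 8–10.
Offset 9 falls in char 4's range; it's byte 2 of E9 98 A7 = 0x98.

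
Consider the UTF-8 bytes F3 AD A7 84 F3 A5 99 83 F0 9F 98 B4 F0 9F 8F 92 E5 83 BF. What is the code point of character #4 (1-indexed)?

U+1F3D2

Offset 0: leading byte 0xF3 = 11110011 → 4-byte char #1 = F3 AD A7 84.
Offset 4: leading byte 0xF3 = 11110011 → 4-byte char #2 = F3 A5 99 83.
Offset 8: leading byte 0xF0 = 11110000 → 4-byte char #3 = F0 9F 98 B4.
Offset 12: leading byte 0xF0 = 11110000 → 4-byte char #4 = F0 9F 8F 92.
Leading byte 0xF0 = 11110000 matches 11110xxx → 4-byte sequence.
Byte 1: 0xF0 = 11110000, payload 000 (3 bits).
Byte 2: 0x9F = 10011111 (10xxxxxx ✓), payload 011111.
Byte 3: 0x8F = 10001111 (10xxxxxx ✓), payload 001111.
Byte 4: 0x92 = 10010010 (10xxxxxx ✓), payload 010010.
Concatenate: 000011111001111010010 = 0x1F3D2 (21 bits → U+1F3D2).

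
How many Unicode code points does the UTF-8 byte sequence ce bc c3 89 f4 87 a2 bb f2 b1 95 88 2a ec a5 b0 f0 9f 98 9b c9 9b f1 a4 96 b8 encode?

9

Byte at offset 0: 0xCE = 11001110 → 2-byte char (#1). Advance 2.
Byte at offset 2: 0xC3 = 11000011 → 2-byte char (#2). Advance 2.
Byte at offset 4: 0xF4 = 11110100 → 4-byte char (#3). Advance 4.
Byte at offset 8: 0xF2 = 11110010 → 4-byte char (#4). Advance 4.
Byte at offset 12: 0x2A = 00101010 → 1-byte char (#5). Advance 1.
Byte at offset 13: 0xEC = 11101100 → 3-byte char (#6). Advance 3.
Byte at offset 16: 0xF0 = 11110000 → 4-byte char (#7). Advance 4.
Byte at offset 20: 0xC9 = 11001001 → 2-byte char (#8). Advance 2.
Byte at offset 22: 0xF1 = 11110001 → 4-byte char (#9). Advance 4.
Reached end at offset 26 after 9 code points.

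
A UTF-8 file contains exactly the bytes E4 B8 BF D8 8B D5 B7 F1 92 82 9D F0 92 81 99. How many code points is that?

Byte at offset 0: 0xE4 = 11100100 → 3-byte char (#1). Advance 3.
Byte at offset 3: 0xD8 = 11011000 → 2-byte char (#2). Advance 2.
Byte at offset 5: 0xD5 = 11010101 → 2-byte char (#3). Advance 2.
Byte at offset 7: 0xF1 = 11110001 → 4-byte char (#4). Advance 4.
Byte at offset 11: 0xF0 = 11110000 → 4-byte char (#5). Advance 4.
Reached end at offset 15 after 5 code points.

5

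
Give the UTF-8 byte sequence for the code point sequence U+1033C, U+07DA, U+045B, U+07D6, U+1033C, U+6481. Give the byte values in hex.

U+1033C: 4-byte form → F0 90 8C BC.
U+07DA: 2-byte form → DF 9A.
U+045B: 2-byte form → D1 9B.
U+07D6: 2-byte form → DF 96.
U+1033C: 4-byte form → F0 90 8C BC.
U+6481: 3-byte form → E6 92 81.
Concatenated (17 bytes): F0 90 8C BC DF 9A D1 9B DF 96 F0 90 8C BC E6 92 81.

F0 90 8C BC DF 9A D1 9B DF 96 F0 90 8C BC E6 92 81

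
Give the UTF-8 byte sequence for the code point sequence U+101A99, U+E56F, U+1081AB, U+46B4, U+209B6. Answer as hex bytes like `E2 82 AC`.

F4 81 AA 99 EE 95 AF F4 88 86 AB E4 9A B4 F0 A0 A6 B6

U+101A99: 4-byte form → F4 81 AA 99.
U+E56F: 3-byte form → EE 95 AF.
U+1081AB: 4-byte form → F4 88 86 AB.
U+46B4: 3-byte form → E4 9A B4.
U+209B6: 4-byte form → F0 A0 A6 B6.
Concatenated (18 bytes): F4 81 AA 99 EE 95 AF F4 88 86 AB E4 9A B4 F0 A0 A6 B6.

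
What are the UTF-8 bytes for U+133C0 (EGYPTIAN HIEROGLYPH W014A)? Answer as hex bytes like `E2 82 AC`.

U+133C0 = 0x133C0 = 78784 decimal. In range U+10000–U+10FFFF → 4-byte form: 11110xxx 10xxxxxx 10xxxxxx 10xxxxxx.
Binary (21 bits): 000010011001111000000.
Split 3+6+6+6: 000 | 010011 | 001111 | 000000.
Byte 1: 11110000 = 0xF0.
Byte 2: 10010011 = 0x93.
Byte 3: 10001111 = 0x8F.
Byte 4: 10000000 = 0x80.

F0 93 8F 80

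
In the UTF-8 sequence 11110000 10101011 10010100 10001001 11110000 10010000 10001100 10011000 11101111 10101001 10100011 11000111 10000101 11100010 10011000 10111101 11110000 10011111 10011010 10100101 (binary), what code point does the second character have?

U+10318

Offset 0: leading byte 0xF0 = 11110000 → 4-byte char #1 = F0 AB 94 89.
Offset 4: leading byte 0xF0 = 11110000 → 4-byte char #2 = F0 90 8C 98.
Leading byte 0xF0 = 11110000 matches 11110xxx → 4-byte sequence.
Byte 1: 0xF0 = 11110000, payload 000 (3 bits).
Byte 2: 0x90 = 10010000 (10xxxxxx ✓), payload 010000.
Byte 3: 0x8C = 10001100 (10xxxxxx ✓), payload 001100.
Byte 4: 0x98 = 10011000 (10xxxxxx ✓), payload 011000.
Concatenate: 000010000001100011000 = 0x10318 (21 bits → U+10318).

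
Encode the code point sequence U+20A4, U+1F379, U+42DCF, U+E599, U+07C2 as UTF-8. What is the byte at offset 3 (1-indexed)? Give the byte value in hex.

1-indexed offset 3 is 0-indexed offset 2.
U+20A4 → 3-byte form E2 82 A4 at offsets 0–2.
Offset 2 falls in char 1's range; it's byte 3 of E2 82 A4 = 0xA4.

0xA4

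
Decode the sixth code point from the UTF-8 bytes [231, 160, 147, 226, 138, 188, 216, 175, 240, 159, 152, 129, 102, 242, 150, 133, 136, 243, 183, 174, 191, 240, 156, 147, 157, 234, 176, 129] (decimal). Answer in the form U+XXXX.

U+96148

Offset 0: leading byte 0xE7 = 11100111 → 3-byte char #1 = E7 A0 93.
Offset 3: leading byte 0xE2 = 11100010 → 3-byte char #2 = E2 8A BC.
Offset 6: leading byte 0xD8 = 11011000 → 2-byte char #3 = D8 AF.
Offset 8: leading byte 0xF0 = 11110000 → 4-byte char #4 = F0 9F 98 81.
Offset 12: leading byte 0x66 = 01100110 → 1-byte char #5 = 66.
Offset 13: leading byte 0xF2 = 11110010 → 4-byte char #6 = F2 96 85 88.
Leading byte 0xF2 = 11110010 matches 11110xxx → 4-byte sequence.
Byte 1: 0xF2 = 11110010, payload 010 (3 bits).
Byte 2: 0x96 = 10010110 (10xxxxxx ✓), payload 010110.
Byte 3: 0x85 = 10000101 (10xxxxxx ✓), payload 000101.
Byte 4: 0x88 = 10001000 (10xxxxxx ✓), payload 001000.
Concatenate: 010010110000101001000 = 0x96148 (21 bits → U+96148).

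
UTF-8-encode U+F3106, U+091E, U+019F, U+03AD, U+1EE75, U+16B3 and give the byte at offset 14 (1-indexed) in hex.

0xB9

1-indexed offset 14 is 0-indexed offset 13.
U+F3106 → 4-byte form F3 B3 84 86 at offsets 0–3.
U+091E → 3-byte form E0 A4 9E at offsets 4–6.
U+019F → 2-byte form C6 9F at offsets 7–8.
U+03AD → 2-byte form CE AD at offsets 9–10.
U+1EE75 → 4-byte form F0 9E B9 B5 at offsets 11–14.
Offset 13 falls in char 5's range; it's byte 3 of F0 9E B9 B5 = 0xB9.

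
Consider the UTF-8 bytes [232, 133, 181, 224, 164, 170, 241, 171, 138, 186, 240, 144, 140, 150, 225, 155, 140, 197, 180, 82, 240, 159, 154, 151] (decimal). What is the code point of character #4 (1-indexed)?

Offset 0: leading byte 0xE8 = 11101000 → 3-byte char #1 = E8 85 B5.
Offset 3: leading byte 0xE0 = 11100000 → 3-byte char #2 = E0 A4 AA.
Offset 6: leading byte 0xF1 = 11110001 → 4-byte char #3 = F1 AB 8A BA.
Offset 10: leading byte 0xF0 = 11110000 → 4-byte char #4 = F0 90 8C 96.
Leading byte 0xF0 = 11110000 matches 11110xxx → 4-byte sequence.
Byte 1: 0xF0 = 11110000, payload 000 (3 bits).
Byte 2: 0x90 = 10010000 (10xxxxxx ✓), payload 010000.
Byte 3: 0x8C = 10001100 (10xxxxxx ✓), payload 001100.
Byte 4: 0x96 = 10010110 (10xxxxxx ✓), payload 010110.
Concatenate: 000010000001100010110 = 0x10316 (21 bits → U+10316).

U+10316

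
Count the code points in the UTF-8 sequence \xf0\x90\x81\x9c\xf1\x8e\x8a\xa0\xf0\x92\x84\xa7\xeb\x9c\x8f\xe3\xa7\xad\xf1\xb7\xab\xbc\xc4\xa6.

Byte at offset 0: 0xF0 = 11110000 → 4-byte char (#1). Advance 4.
Byte at offset 4: 0xF1 = 11110001 → 4-byte char (#2). Advance 4.
Byte at offset 8: 0xF0 = 11110000 → 4-byte char (#3). Advance 4.
Byte at offset 12: 0xEB = 11101011 → 3-byte char (#4). Advance 3.
Byte at offset 15: 0xE3 = 11100011 → 3-byte char (#5). Advance 3.
Byte at offset 18: 0xF1 = 11110001 → 4-byte char (#6). Advance 4.
Byte at offset 22: 0xC4 = 11000100 → 2-byte char (#7). Advance 2.
Reached end at offset 24 after 7 code points.

7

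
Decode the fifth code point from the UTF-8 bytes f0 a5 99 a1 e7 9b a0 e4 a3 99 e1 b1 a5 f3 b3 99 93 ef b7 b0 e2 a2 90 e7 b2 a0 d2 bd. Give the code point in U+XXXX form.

Offset 0: leading byte 0xF0 = 11110000 → 4-byte char #1 = F0 A5 99 A1.
Offset 4: leading byte 0xE7 = 11100111 → 3-byte char #2 = E7 9B A0.
Offset 7: leading byte 0xE4 = 11100100 → 3-byte char #3 = E4 A3 99.
Offset 10: leading byte 0xE1 = 11100001 → 3-byte char #4 = E1 B1 A5.
Offset 13: leading byte 0xF3 = 11110011 → 4-byte char #5 = F3 B3 99 93.
Leading byte 0xF3 = 11110011 matches 11110xxx → 4-byte sequence.
Byte 1: 0xF3 = 11110011, payload 011 (3 bits).
Byte 2: 0xB3 = 10110011 (10xxxxxx ✓), payload 110011.
Byte 3: 0x99 = 10011001 (10xxxxxx ✓), payload 011001.
Byte 4: 0x93 = 10010011 (10xxxxxx ✓), payload 010011.
Concatenate: 011110011011001010011 = 0xF3653 (21 bits → U+F3653).

U+F3653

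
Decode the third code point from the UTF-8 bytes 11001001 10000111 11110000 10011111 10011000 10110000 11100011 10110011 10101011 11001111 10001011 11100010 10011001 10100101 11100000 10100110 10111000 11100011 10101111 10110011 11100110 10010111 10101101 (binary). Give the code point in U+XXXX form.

U+3CEB

Offset 0: leading byte 0xC9 = 11001001 → 2-byte char #1 = C9 87.
Offset 2: leading byte 0xF0 = 11110000 → 4-byte char #2 = F0 9F 98 B0.
Offset 6: leading byte 0xE3 = 11100011 → 3-byte char #3 = E3 B3 AB.
Leading byte 0xE3 = 11100011 matches 1110xxxx → 3-byte sequence.
Byte 1: 0xE3 = 11100011, payload 0011 (4 bits).
Byte 2: 0xB3 = 10110011 (10xxxxxx ✓), payload 110011.
Byte 3: 0xAB = 10101011 (10xxxxxx ✓), payload 101011.
Concatenate: 0011110011101011 = 0x3CEB (16 bits → U+3CEB).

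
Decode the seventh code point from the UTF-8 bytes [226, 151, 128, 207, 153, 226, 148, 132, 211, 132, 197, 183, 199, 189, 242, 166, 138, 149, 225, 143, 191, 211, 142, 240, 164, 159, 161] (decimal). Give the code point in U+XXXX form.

Offset 0: leading byte 0xE2 = 11100010 → 3-byte char #1 = E2 97 80.
Offset 3: leading byte 0xCF = 11001111 → 2-byte char #2 = CF 99.
Offset 5: leading byte 0xE2 = 11100010 → 3-byte char #3 = E2 94 84.
Offset 8: leading byte 0xD3 = 11010011 → 2-byte char #4 = D3 84.
Offset 10: leading byte 0xC5 = 11000101 → 2-byte char #5 = C5 B7.
Offset 12: leading byte 0xC7 = 11000111 → 2-byte char #6 = C7 BD.
Offset 14: leading byte 0xF2 = 11110010 → 4-byte char #7 = F2 A6 8A 95.
Leading byte 0xF2 = 11110010 matches 11110xxx → 4-byte sequence.
Byte 1: 0xF2 = 11110010, payload 010 (3 bits).
Byte 2: 0xA6 = 10100110 (10xxxxxx ✓), payload 100110.
Byte 3: 0x8A = 10001010 (10xxxxxx ✓), payload 001010.
Byte 4: 0x95 = 10010101 (10xxxxxx ✓), payload 010101.
Concatenate: 010100110001010010101 = 0xA6295 (21 bits → U+A6295).

U+A6295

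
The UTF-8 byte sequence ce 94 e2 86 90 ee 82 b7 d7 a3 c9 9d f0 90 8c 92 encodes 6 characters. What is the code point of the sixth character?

Offset 0: leading byte 0xCE = 11001110 → 2-byte char #1 = CE 94.
Offset 2: leading byte 0xE2 = 11100010 → 3-byte char #2 = E2 86 90.
Offset 5: leading byte 0xEE = 11101110 → 3-byte char #3 = EE 82 B7.
Offset 8: leading byte 0xD7 = 11010111 → 2-byte char #4 = D7 A3.
Offset 10: leading byte 0xC9 = 11001001 → 2-byte char #5 = C9 9D.
Offset 12: leading byte 0xF0 = 11110000 → 4-byte char #6 = F0 90 8C 92.
Leading byte 0xF0 = 11110000 matches 11110xxx → 4-byte sequence.
Byte 1: 0xF0 = 11110000, payload 000 (3 bits).
Byte 2: 0x90 = 10010000 (10xxxxxx ✓), payload 010000.
Byte 3: 0x8C = 10001100 (10xxxxxx ✓), payload 001100.
Byte 4: 0x92 = 10010010 (10xxxxxx ✓), payload 010010.
Concatenate: 000010000001100010010 = 0x10312 (21 bits → U+10312).

U+10312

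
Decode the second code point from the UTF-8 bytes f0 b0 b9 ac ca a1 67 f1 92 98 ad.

U+02A1

Offset 0: leading byte 0xF0 = 11110000 → 4-byte char #1 = F0 B0 B9 AC.
Offset 4: leading byte 0xCA = 11001010 → 2-byte char #2 = CA A1.
Leading byte 0xCA = 11001010 matches 110xxxxx → 2-byte sequence.
Byte 1: 0xCA = 11001010, payload 01010 (5 bits).
Byte 2: 0xA1 = 10100001 (10xxxxxx ✓), payload 100001.
Concatenate: 01010100001 = 0x2A1 (11 bits → U+02A1).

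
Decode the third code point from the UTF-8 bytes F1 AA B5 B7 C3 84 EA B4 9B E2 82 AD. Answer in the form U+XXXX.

U+AD1B

Offset 0: leading byte 0xF1 = 11110001 → 4-byte char #1 = F1 AA B5 B7.
Offset 4: leading byte 0xC3 = 11000011 → 2-byte char #2 = C3 84.
Offset 6: leading byte 0xEA = 11101010 → 3-byte char #3 = EA B4 9B.
Leading byte 0xEA = 11101010 matches 1110xxxx → 3-byte sequence.
Byte 1: 0xEA = 11101010, payload 1010 (4 bits).
Byte 2: 0xB4 = 10110100 (10xxxxxx ✓), payload 110100.
Byte 3: 0x9B = 10011011 (10xxxxxx ✓), payload 011011.
Concatenate: 1010110100011011 = 0xAD1B (16 bits → U+AD1B).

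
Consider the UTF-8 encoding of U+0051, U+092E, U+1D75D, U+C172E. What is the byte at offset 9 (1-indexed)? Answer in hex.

0xF3

1-indexed offset 9 is 0-indexed offset 8.
U+0051 → 1-byte form 51 at offsets 0–0.
U+092E → 3-byte form E0 A4 AE at offsets 1–3.
U+1D75D → 4-byte form F0 9D 9D 9D at offsets 4–7.
U+C172E → 4-byte form F3 81 9C AE at offsets 8–11.
Offset 8 falls in char 4's range; it's byte 1 of F3 81 9C AE = 0xF3.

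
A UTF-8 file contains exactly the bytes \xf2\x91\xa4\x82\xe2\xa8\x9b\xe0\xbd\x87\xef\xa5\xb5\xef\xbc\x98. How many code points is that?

5

Byte at offset 0: 0xF2 = 11110010 → 4-byte char (#1). Advance 4.
Byte at offset 4: 0xE2 = 11100010 → 3-byte char (#2). Advance 3.
Byte at offset 7: 0xE0 = 11100000 → 3-byte char (#3). Advance 3.
Byte at offset 10: 0xEF = 11101111 → 3-byte char (#4). Advance 3.
Byte at offset 13: 0xEF = 11101111 → 3-byte char (#5). Advance 3.
Reached end at offset 16 after 5 code points.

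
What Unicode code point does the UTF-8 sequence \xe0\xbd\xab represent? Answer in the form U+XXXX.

Leading byte 0xE0 = 11100000 matches 1110xxxx → 3-byte sequence.
Byte 1: 0xE0 = 11100000, payload 0000 (4 bits).
Byte 2: 0xBD = 10111101 (10xxxxxx ✓), payload 111101.
Byte 3: 0xAB = 10101011 (10xxxxxx ✓), payload 101011.
Concatenate: 0000111101101011 = 0xF6B (16 bits → U+0F6B).

U+0F6B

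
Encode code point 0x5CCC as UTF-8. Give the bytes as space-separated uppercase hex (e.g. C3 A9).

U+5CCC = 0x5CCC = 23756 decimal. In range U+0800–U+FFFF → 3-byte form: 1110xxxx 10xxxxxx 10xxxxxx.
Binary (16 bits): 0101110011001100.
Split 4+6+6: 0101 | 110011 | 001100.
Byte 1: 11100101 = 0xE5.
Byte 2: 10110011 = 0xB3.
Byte 3: 10001100 = 0x8C.

E5 B3 8C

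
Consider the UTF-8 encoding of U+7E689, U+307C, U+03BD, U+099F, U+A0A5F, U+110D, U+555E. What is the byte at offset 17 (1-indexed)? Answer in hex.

1-indexed offset 17 is 0-indexed offset 16.
U+7E689 → 4-byte form F1 BE 9A 89 at offsets 0–3.
U+307C → 3-byte form E3 81 BC at offsets 4–6.
U+03BD → 2-byte form CE BD at offsets 7–8.
U+099F → 3-byte form E0 A6 9F at offsets 9–11.
U+A0A5F → 4-byte form F2 A0 A9 9F at offsets 12–15.
U+110D → 3-byte form E1 84 8D at offsets 16–18.
Offset 16 falls in char 6's range; it's byte 1 of E1 84 8D = 0xE1.

0xE1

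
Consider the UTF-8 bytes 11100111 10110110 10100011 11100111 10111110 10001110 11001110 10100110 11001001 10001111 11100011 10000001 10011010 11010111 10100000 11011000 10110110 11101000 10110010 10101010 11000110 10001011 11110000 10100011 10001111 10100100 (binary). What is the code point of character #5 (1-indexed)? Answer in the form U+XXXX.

U+305A

Offset 0: leading byte 0xE7 = 11100111 → 3-byte char #1 = E7 B6 A3.
Offset 3: leading byte 0xE7 = 11100111 → 3-byte char #2 = E7 BE 8E.
Offset 6: leading byte 0xCE = 11001110 → 2-byte char #3 = CE A6.
Offset 8: leading byte 0xC9 = 11001001 → 2-byte char #4 = C9 8F.
Offset 10: leading byte 0xE3 = 11100011 → 3-byte char #5 = E3 81 9A.
Leading byte 0xE3 = 11100011 matches 1110xxxx → 3-byte sequence.
Byte 1: 0xE3 = 11100011, payload 0011 (4 bits).
Byte 2: 0x81 = 10000001 (10xxxxxx ✓), payload 000001.
Byte 3: 0x9A = 10011010 (10xxxxxx ✓), payload 011010.
Concatenate: 0011000001011010 = 0x305A (16 bits → U+305A).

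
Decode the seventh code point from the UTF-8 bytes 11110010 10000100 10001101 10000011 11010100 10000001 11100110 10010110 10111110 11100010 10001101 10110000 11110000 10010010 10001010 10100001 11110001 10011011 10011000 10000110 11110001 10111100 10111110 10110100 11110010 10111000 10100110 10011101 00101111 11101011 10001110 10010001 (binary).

U+7CFB4

Offset 0: leading byte 0xF2 = 11110010 → 4-byte char #1 = F2 84 8D 83.
Offset 4: leading byte 0xD4 = 11010100 → 2-byte char #2 = D4 81.
Offset 6: leading byte 0xE6 = 11100110 → 3-byte char #3 = E6 96 BE.
Offset 9: leading byte 0xE2 = 11100010 → 3-byte char #4 = E2 8D B0.
Offset 12: leading byte 0xF0 = 11110000 → 4-byte char #5 = F0 92 8A A1.
Offset 16: leading byte 0xF1 = 11110001 → 4-byte char #6 = F1 9B 98 86.
Offset 20: leading byte 0xF1 = 11110001 → 4-byte char #7 = F1 BC BE B4.
Leading byte 0xF1 = 11110001 matches 11110xxx → 4-byte sequence.
Byte 1: 0xF1 = 11110001, payload 001 (3 bits).
Byte 2: 0xBC = 10111100 (10xxxxxx ✓), payload 111100.
Byte 3: 0xBE = 10111110 (10xxxxxx ✓), payload 111110.
Byte 4: 0xB4 = 10110100 (10xxxxxx ✓), payload 110100.
Concatenate: 001111100111110110100 = 0x7CFB4 (21 bits → U+7CFB4).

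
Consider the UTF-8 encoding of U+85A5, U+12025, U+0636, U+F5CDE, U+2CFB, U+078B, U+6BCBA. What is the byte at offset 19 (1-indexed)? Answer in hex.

0xF1

1-indexed offset 19 is 0-indexed offset 18.
U+85A5 → 3-byte form E8 96 A5 at offsets 0–2.
U+12025 → 4-byte form F0 92 80 A5 at offsets 3–6.
U+0636 → 2-byte form D8 B6 at offsets 7–8.
U+F5CDE → 4-byte form F3 B5 B3 9E at offsets 9–12.
U+2CFB → 3-byte form E2 B3 BB at offsets 13–15.
U+078B → 2-byte form DE 8B at offsets 16–17.
U+6BCBA → 4-byte form F1 AB B2 BA at offsets 18–21.
Offset 18 falls in char 7's range; it's byte 1 of F1 AB B2 BA = 0xF1.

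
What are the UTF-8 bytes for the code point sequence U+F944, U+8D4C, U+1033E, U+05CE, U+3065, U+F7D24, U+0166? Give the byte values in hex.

U+F944: 3-byte form → EF A5 84.
U+8D4C: 3-byte form → E8 B5 8C.
U+1033E: 4-byte form → F0 90 8C BE.
U+05CE: 2-byte form → D7 8E.
U+3065: 3-byte form → E3 81 A5.
U+F7D24: 4-byte form → F3 B7 B4 A4.
U+0166: 2-byte form → C5 A6.
Concatenated (21 bytes): EF A5 84 E8 B5 8C F0 90 8C BE D7 8E E3 81 A5 F3 B7 B4 A4 C5 A6.

EF A5 84 E8 B5 8C F0 90 8C BE D7 8E E3 81 A5 F3 B7 B4 A4 C5 A6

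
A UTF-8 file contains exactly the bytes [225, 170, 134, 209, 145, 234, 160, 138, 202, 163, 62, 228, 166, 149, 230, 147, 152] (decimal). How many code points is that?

Byte at offset 0: 0xE1 = 11100001 → 3-byte char (#1). Advance 3.
Byte at offset 3: 0xD1 = 11010001 → 2-byte char (#2). Advance 2.
Byte at offset 5: 0xEA = 11101010 → 3-byte char (#3). Advance 3.
Byte at offset 8: 0xCA = 11001010 → 2-byte char (#4). Advance 2.
Byte at offset 10: 0x3E = 00111110 → 1-byte char (#5). Advance 1.
Byte at offset 11: 0xE4 = 11100100 → 3-byte char (#6). Advance 3.
Byte at offset 14: 0xE6 = 11100110 → 3-byte char (#7). Advance 3.
Reached end at offset 17 after 7 code points.

7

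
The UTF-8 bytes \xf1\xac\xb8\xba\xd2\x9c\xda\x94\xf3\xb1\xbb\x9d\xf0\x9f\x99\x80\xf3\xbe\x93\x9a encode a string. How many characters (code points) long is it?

6

Byte at offset 0: 0xF1 = 11110001 → 4-byte char (#1). Advance 4.
Byte at offset 4: 0xD2 = 11010010 → 2-byte char (#2). Advance 2.
Byte at offset 6: 0xDA = 11011010 → 2-byte char (#3). Advance 2.
Byte at offset 8: 0xF3 = 11110011 → 4-byte char (#4). Advance 4.
Byte at offset 12: 0xF0 = 11110000 → 4-byte char (#5). Advance 4.
Byte at offset 16: 0xF3 = 11110011 → 4-byte char (#6). Advance 4.
Reached end at offset 20 after 6 code points.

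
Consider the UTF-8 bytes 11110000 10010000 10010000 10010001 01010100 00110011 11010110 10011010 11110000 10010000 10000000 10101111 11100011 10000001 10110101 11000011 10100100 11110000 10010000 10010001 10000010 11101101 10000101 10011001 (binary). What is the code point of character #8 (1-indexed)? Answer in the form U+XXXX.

Offset 0: leading byte 0xF0 = 11110000 → 4-byte char #1 = F0 90 90 91.
Offset 4: leading byte 0x54 = 01010100 → 1-byte char #2 = 54.
Offset 5: leading byte 0x33 = 00110011 → 1-byte char #3 = 33.
Offset 6: leading byte 0xD6 = 11010110 → 2-byte char #4 = D6 9A.
Offset 8: leading byte 0xF0 = 11110000 → 4-byte char #5 = F0 90 80 AF.
Offset 12: leading byte 0xE3 = 11100011 → 3-byte char #6 = E3 81 B5.
Offset 15: leading byte 0xC3 = 11000011 → 2-byte char #7 = C3 A4.
Offset 17: leading byte 0xF0 = 11110000 → 4-byte char #8 = F0 90 91 82.
Leading byte 0xF0 = 11110000 matches 11110xxx → 4-byte sequence.
Byte 1: 0xF0 = 11110000, payload 000 (3 bits).
Byte 2: 0x90 = 10010000 (10xxxxxx ✓), payload 010000.
Byte 3: 0x91 = 10010001 (10xxxxxx ✓), payload 010001.
Byte 4: 0x82 = 10000010 (10xxxxxx ✓), payload 000010.
Concatenate: 000010000010001000010 = 0x10442 (21 bits → U+10442).

U+10442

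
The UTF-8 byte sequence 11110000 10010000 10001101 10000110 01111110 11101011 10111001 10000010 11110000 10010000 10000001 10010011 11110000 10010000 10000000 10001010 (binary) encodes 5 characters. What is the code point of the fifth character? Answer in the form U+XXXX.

U+1000A

Offset 0: leading byte 0xF0 = 11110000 → 4-byte char #1 = F0 90 8D 86.
Offset 4: leading byte 0x7E = 01111110 → 1-byte char #2 = 7E.
Offset 5: leading byte 0xEB = 11101011 → 3-byte char #3 = EB B9 82.
Offset 8: leading byte 0xF0 = 11110000 → 4-byte char #4 = F0 90 81 93.
Offset 12: leading byte 0xF0 = 11110000 → 4-byte char #5 = F0 90 80 8A.
Leading byte 0xF0 = 11110000 matches 11110xxx → 4-byte sequence.
Byte 1: 0xF0 = 11110000, payload 000 (3 bits).
Byte 2: 0x90 = 10010000 (10xxxxxx ✓), payload 010000.
Byte 3: 0x80 = 10000000 (10xxxxxx ✓), payload 000000.
Byte 4: 0x8A = 10001010 (10xxxxxx ✓), payload 001010.
Concatenate: 000010000000000001010 = 0x1000A (21 bits → U+1000A).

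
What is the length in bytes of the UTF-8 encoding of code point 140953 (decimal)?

U+22699 = 0x22699. UTF-8 uses 1 byte below 0x80, 2 below 0x800, 3 below 0x10000, 4 up to 0x10FFFF. 0x22699 is in U+10000–U+10FFFF → 4 bytes.

4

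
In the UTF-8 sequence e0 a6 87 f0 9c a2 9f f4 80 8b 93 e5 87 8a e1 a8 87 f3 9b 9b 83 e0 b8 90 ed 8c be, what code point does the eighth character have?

Offset 0: leading byte 0xE0 = 11100000 → 3-byte char #1 = E0 A6 87.
Offset 3: leading byte 0xF0 = 11110000 → 4-byte char #2 = F0 9C A2 9F.
Offset 7: leading byte 0xF4 = 11110100 → 4-byte char #3 = F4 80 8B 93.
Offset 11: leading byte 0xE5 = 11100101 → 3-byte char #4 = E5 87 8A.
Offset 14: leading byte 0xE1 = 11100001 → 3-byte char #5 = E1 A8 87.
Offset 17: leading byte 0xF3 = 11110011 → 4-byte char #6 = F3 9B 9B 83.
Offset 21: leading byte 0xE0 = 11100000 → 3-byte char #7 = E0 B8 90.
Offset 24: leading byte 0xED = 11101101 → 3-byte char #8 = ED 8C BE.
Leading byte 0xED = 11101101 matches 1110xxxx → 3-byte sequence.
Byte 1: 0xED = 11101101, payload 1101 (4 bits).
Byte 2: 0x8C = 10001100 (10xxxxxx ✓), payload 001100.
Byte 3: 0xBE = 10111110 (10xxxxxx ✓), payload 111110.
Concatenate: 1101001100111110 = 0xD33E (16 bits → U+D33E).

U+D33E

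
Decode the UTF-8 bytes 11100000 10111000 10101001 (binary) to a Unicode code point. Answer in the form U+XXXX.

U+0E29

Leading byte 0xE0 = 11100000 matches 1110xxxx → 3-byte sequence.
Byte 1: 0xE0 = 11100000, payload 0000 (4 bits).
Byte 2: 0xB8 = 10111000 (10xxxxxx ✓), payload 111000.
Byte 3: 0xA9 = 10101001 (10xxxxxx ✓), payload 101001.
Concatenate: 0000111000101001 = 0xE29 (16 bits → U+0E29).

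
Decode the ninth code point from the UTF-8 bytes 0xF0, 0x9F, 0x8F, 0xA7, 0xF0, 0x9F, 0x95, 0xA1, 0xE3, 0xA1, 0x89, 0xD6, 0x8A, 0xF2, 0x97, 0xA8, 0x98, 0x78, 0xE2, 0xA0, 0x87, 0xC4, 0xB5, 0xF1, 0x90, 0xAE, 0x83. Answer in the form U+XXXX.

Offset 0: leading byte 0xF0 = 11110000 → 4-byte char #1 = F0 9F 8F A7.
Offset 4: leading byte 0xF0 = 11110000 → 4-byte char #2 = F0 9F 95 A1.
Offset 8: leading byte 0xE3 = 11100011 → 3-byte char #3 = E3 A1 89.
Offset 11: leading byte 0xD6 = 11010110 → 2-byte char #4 = D6 8A.
Offset 13: leading byte 0xF2 = 11110010 → 4-byte char #5 = F2 97 A8 98.
Offset 17: leading byte 0x78 = 01111000 → 1-byte char #6 = 78.
Offset 18: leading byte 0xE2 = 11100010 → 3-byte char #7 = E2 A0 87.
Offset 21: leading byte 0xC4 = 11000100 → 2-byte char #8 = C4 B5.
Offset 23: leading byte 0xF1 = 11110001 → 4-byte char #9 = F1 90 AE 83.
Leading byte 0xF1 = 11110001 matches 11110xxx → 4-byte sequence.
Byte 1: 0xF1 = 11110001, payload 001 (3 bits).
Byte 2: 0x90 = 10010000 (10xxxxxx ✓), payload 010000.
Byte 3: 0xAE = 10101110 (10xxxxxx ✓), payload 101110.
Byte 4: 0x83 = 10000011 (10xxxxxx ✓), payload 000011.
Concatenate: 001010000101110000011 = 0x50B83 (21 bits → U+50B83).

U+50B83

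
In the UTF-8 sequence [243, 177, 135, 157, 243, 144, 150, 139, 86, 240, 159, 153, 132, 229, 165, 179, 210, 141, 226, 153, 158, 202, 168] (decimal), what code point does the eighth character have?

Offset 0: leading byte 0xF3 = 11110011 → 4-byte char #1 = F3 B1 87 9D.
Offset 4: leading byte 0xF3 = 11110011 → 4-byte char #2 = F3 90 96 8B.
Offset 8: leading byte 0x56 = 01010110 → 1-byte char #3 = 56.
Offset 9: leading byte 0xF0 = 11110000 → 4-byte char #4 = F0 9F 99 84.
Offset 13: leading byte 0xE5 = 11100101 → 3-byte char #5 = E5 A5 B3.
Offset 16: leading byte 0xD2 = 11010010 → 2-byte char #6 = D2 8D.
Offset 18: leading byte 0xE2 = 11100010 → 3-byte char #7 = E2 99 9E.
Offset 21: leading byte 0xCA = 11001010 → 2-byte char #8 = CA A8.
Leading byte 0xCA = 11001010 matches 110xxxxx → 2-byte sequence.
Byte 1: 0xCA = 11001010, payload 01010 (5 bits).
Byte 2: 0xA8 = 10101000 (10xxxxxx ✓), payload 101000.
Concatenate: 01010101000 = 0x2A8 (11 bits → U+02A8).

U+02A8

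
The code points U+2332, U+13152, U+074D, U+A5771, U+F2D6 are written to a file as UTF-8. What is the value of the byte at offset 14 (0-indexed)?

0x8B

U+2332 → 3-byte form E2 8C B2 at offsets 0–2.
U+13152 → 4-byte form F0 93 85 92 at offsets 3–6.
U+074D → 2-byte form DD 8D at offsets 7–8.
U+A5771 → 4-byte form F2 A5 9D B1 at offsets 9–12.
U+F2D6 → 3-byte form EF 8B 96 at offsets 13–15.
Offset 14 falls in char 5's range; it's byte 2 of EF 8B 96 = 0x8B.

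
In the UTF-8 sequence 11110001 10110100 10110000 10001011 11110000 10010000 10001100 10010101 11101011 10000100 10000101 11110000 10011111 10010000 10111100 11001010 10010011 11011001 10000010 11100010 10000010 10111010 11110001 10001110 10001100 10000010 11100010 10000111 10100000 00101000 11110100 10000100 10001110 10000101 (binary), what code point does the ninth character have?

Offset 0: leading byte 0xF1 = 11110001 → 4-byte char #1 = F1 B4 B0 8B.
Offset 4: leading byte 0xF0 = 11110000 → 4-byte char #2 = F0 90 8C 95.
Offset 8: leading byte 0xEB = 11101011 → 3-byte char #3 = EB 84 85.
Offset 11: leading byte 0xF0 = 11110000 → 4-byte char #4 = F0 9F 90 BC.
Offset 15: leading byte 0xCA = 11001010 → 2-byte char #5 = CA 93.
Offset 17: leading byte 0xD9 = 11011001 → 2-byte char #6 = D9 82.
Offset 19: leading byte 0xE2 = 11100010 → 3-byte char #7 = E2 82 BA.
Offset 22: leading byte 0xF1 = 11110001 → 4-byte char #8 = F1 8E 8C 82.
Offset 26: leading byte 0xE2 = 11100010 → 3-byte char #9 = E2 87 A0.
Leading byte 0xE2 = 11100010 matches 1110xxxx → 3-byte sequence.
Byte 1: 0xE2 = 11100010, payload 0010 (4 bits).
Byte 2: 0x87 = 10000111 (10xxxxxx ✓), payload 000111.
Byte 3: 0xA0 = 10100000 (10xxxxxx ✓), payload 100000.
Concatenate: 0010000111100000 = 0x21E0 (16 bits → U+21E0).

U+21E0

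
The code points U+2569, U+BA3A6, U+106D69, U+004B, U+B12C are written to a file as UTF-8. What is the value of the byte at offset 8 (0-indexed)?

0x86

U+2569 → 3-byte form E2 95 A9 at offsets 0–2.
U+BA3A6 → 4-byte form F2 BA 8E A6 at offsets 3–6.
U+106D69 → 4-byte form F4 86 B5 A9 at offsets 7–10.
Offset 8 falls in char 3's range; it's byte 2 of F4 86 B5 A9 = 0x86.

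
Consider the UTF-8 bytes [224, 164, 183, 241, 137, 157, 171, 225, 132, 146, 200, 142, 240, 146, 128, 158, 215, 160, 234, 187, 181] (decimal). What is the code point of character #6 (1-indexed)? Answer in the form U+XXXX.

Offset 0: leading byte 0xE0 = 11100000 → 3-byte char #1 = E0 A4 B7.
Offset 3: leading byte 0xF1 = 11110001 → 4-byte char #2 = F1 89 9D AB.
Offset 7: leading byte 0xE1 = 11100001 → 3-byte char #3 = E1 84 92.
Offset 10: leading byte 0xC8 = 11001000 → 2-byte char #4 = C8 8E.
Offset 12: leading byte 0xF0 = 11110000 → 4-byte char #5 = F0 92 80 9E.
Offset 16: leading byte 0xD7 = 11010111 → 2-byte char #6 = D7 A0.
Leading byte 0xD7 = 11010111 matches 110xxxxx → 2-byte sequence.
Byte 1: 0xD7 = 11010111, payload 10111 (5 bits).
Byte 2: 0xA0 = 10100000 (10xxxxxx ✓), payload 100000.
Concatenate: 10111100000 = 0x5E0 (11 bits → U+05E0).

U+05E0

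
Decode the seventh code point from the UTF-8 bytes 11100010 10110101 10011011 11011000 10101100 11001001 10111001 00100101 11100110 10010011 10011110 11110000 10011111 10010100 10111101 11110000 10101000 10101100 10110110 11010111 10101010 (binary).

Offset 0: leading byte 0xE2 = 11100010 → 3-byte char #1 = E2 B5 9B.
Offset 3: leading byte 0xD8 = 11011000 → 2-byte char #2 = D8 AC.
Offset 5: leading byte 0xC9 = 11001001 → 2-byte char #3 = C9 B9.
Offset 7: leading byte 0x25 = 00100101 → 1-byte char #4 = 25.
Offset 8: leading byte 0xE6 = 11100110 → 3-byte char #5 = E6 93 9E.
Offset 11: leading byte 0xF0 = 11110000 → 4-byte char #6 = F0 9F 94 BD.
Offset 15: leading byte 0xF0 = 11110000 → 4-byte char #7 = F0 A8 AC B6.
Leading byte 0xF0 = 11110000 matches 11110xxx → 4-byte sequence.
Byte 1: 0xF0 = 11110000, payload 000 (3 bits).
Byte 2: 0xA8 = 10101000 (10xxxxxx ✓), payload 101000.
Byte 3: 0xAC = 10101100 (10xxxxxx ✓), payload 101100.
Byte 4: 0xB6 = 10110110 (10xxxxxx ✓), payload 110110.
Concatenate: 000101000101100110110 = 0x28B36 (21 bits → U+28B36).

U+28B36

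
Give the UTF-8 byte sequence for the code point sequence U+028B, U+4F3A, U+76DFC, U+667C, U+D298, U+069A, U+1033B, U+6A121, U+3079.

CA 8B E4 BC BA F1 B6 B7 BC E6 99 BC ED 8A 98 DA 9A F0 90 8C BB F1 AA 84 A1 E3 81 B9

U+028B: 2-byte form → CA 8B.
U+4F3A: 3-byte form → E4 BC BA.
U+76DFC: 4-byte form → F1 B6 B7 BC.
U+667C: 3-byte form → E6 99 BC.
U+D298: 3-byte form → ED 8A 98.
U+069A: 2-byte form → DA 9A.
U+1033B: 4-byte form → F0 90 8C BB.
U+6A121: 4-byte form → F1 AA 84 A1.
U+3079: 3-byte form → E3 81 B9.
Concatenated (28 bytes): CA 8B E4 BC BA F1 B6 B7 BC E6 99 BC ED 8A 98 DA 9A F0 90 8C BB F1 AA 84 A1 E3 81 B9.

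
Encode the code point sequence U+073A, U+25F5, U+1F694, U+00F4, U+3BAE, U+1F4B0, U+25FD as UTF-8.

DC BA E2 97 B5 F0 9F 9A 94 C3 B4 E3 AE AE F0 9F 92 B0 E2 97 BD

U+073A: 2-byte form → DC BA.
U+25F5: 3-byte form → E2 97 B5.
U+1F694: 4-byte form → F0 9F 9A 94.
U+00F4: 2-byte form → C3 B4.
U+3BAE: 3-byte form → E3 AE AE.
U+1F4B0: 4-byte form → F0 9F 92 B0.
U+25FD: 3-byte form → E2 97 BD.
Concatenated (21 bytes): DC BA E2 97 B5 F0 9F 9A 94 C3 B4 E3 AE AE F0 9F 92 B0 E2 97 BD.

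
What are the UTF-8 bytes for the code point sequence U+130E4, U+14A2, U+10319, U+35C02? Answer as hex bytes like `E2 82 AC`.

F0 93 83 A4 E1 92 A2 F0 90 8C 99 F0 B5 B0 82

U+130E4: 4-byte form → F0 93 83 A4.
U+14A2: 3-byte form → E1 92 A2.
U+10319: 4-byte form → F0 90 8C 99.
U+35C02: 4-byte form → F0 B5 B0 82.
Concatenated (15 bytes): F0 93 83 A4 E1 92 A2 F0 90 8C 99 F0 B5 B0 82.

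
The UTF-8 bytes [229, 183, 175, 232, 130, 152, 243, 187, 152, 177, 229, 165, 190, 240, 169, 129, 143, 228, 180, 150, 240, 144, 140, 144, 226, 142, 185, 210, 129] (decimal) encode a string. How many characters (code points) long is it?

9

Byte at offset 0: 0xE5 = 11100101 → 3-byte char (#1). Advance 3.
Byte at offset 3: 0xE8 = 11101000 → 3-byte char (#2). Advance 3.
Byte at offset 6: 0xF3 = 11110011 → 4-byte char (#3). Advance 4.
Byte at offset 10: 0xE5 = 11100101 → 3-byte char (#4). Advance 3.
Byte at offset 13: 0xF0 = 11110000 → 4-byte char (#5). Advance 4.
Byte at offset 17: 0xE4 = 11100100 → 3-byte char (#6). Advance 3.
Byte at offset 20: 0xF0 = 11110000 → 4-byte char (#7). Advance 4.
Byte at offset 24: 0xE2 = 11100010 → 3-byte char (#8). Advance 3.
Byte at offset 27: 0xD2 = 11010010 → 2-byte char (#9). Advance 2.
Reached end at offset 29 after 9 code points.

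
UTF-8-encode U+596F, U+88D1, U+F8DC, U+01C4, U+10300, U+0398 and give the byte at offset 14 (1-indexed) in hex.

1-indexed offset 14 is 0-indexed offset 13.
U+596F → 3-byte form E5 A5 AF at offsets 0–2.
U+88D1 → 3-byte form E8 A3 91 at offsets 3–5.
U+F8DC → 3-byte form EF A3 9C at offsets 6–8.
U+01C4 → 2-byte form C7 84 at offsets 9–10.
U+10300 → 4-byte form F0 90 8C 80 at offsets 11–14.
Offset 13 falls in char 5's range; it's byte 3 of F0 90 8C 80 = 0x8C.

0x8C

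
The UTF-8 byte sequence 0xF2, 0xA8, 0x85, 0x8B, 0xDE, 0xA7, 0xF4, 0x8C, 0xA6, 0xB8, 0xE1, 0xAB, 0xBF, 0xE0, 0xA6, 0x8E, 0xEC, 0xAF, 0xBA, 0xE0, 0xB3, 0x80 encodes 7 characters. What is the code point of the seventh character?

U+0CC0

Offset 0: leading byte 0xF2 = 11110010 → 4-byte char #1 = F2 A8 85 8B.
Offset 4: leading byte 0xDE = 11011110 → 2-byte char #2 = DE A7.
Offset 6: leading byte 0xF4 = 11110100 → 4-byte char #3 = F4 8C A6 B8.
Offset 10: leading byte 0xE1 = 11100001 → 3-byte char #4 = E1 AB BF.
Offset 13: leading byte 0xE0 = 11100000 → 3-byte char #5 = E0 A6 8E.
Offset 16: leading byte 0xEC = 11101100 → 3-byte char #6 = EC AF BA.
Offset 19: leading byte 0xE0 = 11100000 → 3-byte char #7 = E0 B3 80.
Leading byte 0xE0 = 11100000 matches 1110xxxx → 3-byte sequence.
Byte 1: 0xE0 = 11100000, payload 0000 (4 bits).
Byte 2: 0xB3 = 10110011 (10xxxxxx ✓), payload 110011.
Byte 3: 0x80 = 10000000 (10xxxxxx ✓), payload 000000.
Concatenate: 0000110011000000 = 0xCC0 (16 bits → U+0CC0).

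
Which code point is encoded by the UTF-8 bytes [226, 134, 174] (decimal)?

U+21AE

Leading byte 0xE2 = 11100010 matches 1110xxxx → 3-byte sequence.
Byte 1: 0xE2 = 11100010, payload 0010 (4 bits).
Byte 2: 0x86 = 10000110 (10xxxxxx ✓), payload 000110.
Byte 3: 0xAE = 10101110 (10xxxxxx ✓), payload 101110.
Concatenate: 0010000110101110 = 0x21AE (16 bits → U+21AE).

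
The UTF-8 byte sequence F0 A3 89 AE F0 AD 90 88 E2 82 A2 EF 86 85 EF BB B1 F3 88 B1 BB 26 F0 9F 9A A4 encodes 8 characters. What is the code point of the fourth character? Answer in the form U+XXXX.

Offset 0: leading byte 0xF0 = 11110000 → 4-byte char #1 = F0 A3 89 AE.
Offset 4: leading byte 0xF0 = 11110000 → 4-byte char #2 = F0 AD 90 88.
Offset 8: leading byte 0xE2 = 11100010 → 3-byte char #3 = E2 82 A2.
Offset 11: leading byte 0xEF = 11101111 → 3-byte char #4 = EF 86 85.
Leading byte 0xEF = 11101111 matches 1110xxxx → 3-byte sequence.
Byte 1: 0xEF = 11101111, payload 1111 (4 bits).
Byte 2: 0x86 = 10000110 (10xxxxxx ✓), payload 000110.
Byte 3: 0x85 = 10000101 (10xxxxxx ✓), payload 000101.
Concatenate: 1111000110000101 = 0xF185 (16 bits → U+F185).

U+F185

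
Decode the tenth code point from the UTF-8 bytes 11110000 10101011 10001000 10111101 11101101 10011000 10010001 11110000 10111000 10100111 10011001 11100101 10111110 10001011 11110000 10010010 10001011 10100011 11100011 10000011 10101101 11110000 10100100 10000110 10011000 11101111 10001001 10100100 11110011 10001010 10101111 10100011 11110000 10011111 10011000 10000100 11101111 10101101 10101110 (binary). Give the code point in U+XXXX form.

U+1F604

Offset 0: leading byte 0xF0 = 11110000 → 4-byte char #1 = F0 AB 88 BD.
Offset 4: leading byte 0xED = 11101101 → 3-byte char #2 = ED 98 91.
Offset 7: leading byte 0xF0 = 11110000 → 4-byte char #3 = F0 B8 A7 99.
Offset 11: leading byte 0xE5 = 11100101 → 3-byte char #4 = E5 BE 8B.
Offset 14: leading byte 0xF0 = 11110000 → 4-byte char #5 = F0 92 8B A3.
Offset 18: leading byte 0xE3 = 11100011 → 3-byte char #6 = E3 83 AD.
Offset 21: leading byte 0xF0 = 11110000 → 4-byte char #7 = F0 A4 86 98.
Offset 25: leading byte 0xEF = 11101111 → 3-byte char #8 = EF 89 A4.
Offset 28: leading byte 0xF3 = 11110011 → 4-byte char #9 = F3 8A AF A3.
Offset 32: leading byte 0xF0 = 11110000 → 4-byte char #10 = F0 9F 98 84.
Leading byte 0xF0 = 11110000 matches 11110xxx → 4-byte sequence.
Byte 1: 0xF0 = 11110000, payload 000 (3 bits).
Byte 2: 0x9F = 10011111 (10xxxxxx ✓), payload 011111.
Byte 3: 0x98 = 10011000 (10xxxxxx ✓), payload 011000.
Byte 4: 0x84 = 10000100 (10xxxxxx ✓), payload 000100.
Concatenate: 000011111011000000100 = 0x1F604 (21 bits → U+1F604).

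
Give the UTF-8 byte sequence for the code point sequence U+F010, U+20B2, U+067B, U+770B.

U+F010: 3-byte form → EF 80 90.
U+20B2: 3-byte form → E2 82 B2.
U+067B: 2-byte form → D9 BB.
U+770B: 3-byte form → E7 9C 8B.
Concatenated (11 bytes): EF 80 90 E2 82 B2 D9 BB E7 9C 8B.

EF 80 90 E2 82 B2 D9 BB E7 9C 8B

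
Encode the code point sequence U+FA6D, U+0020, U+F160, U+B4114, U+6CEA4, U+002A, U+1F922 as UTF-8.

U+FA6D: 3-byte form → EF A9 AD.
U+0020: 1-byte form → 20.
U+F160: 3-byte form → EF 85 A0.
U+B4114: 4-byte form → F2 B4 84 94.
U+6CEA4: 4-byte form → F1 AC BA A4.
U+002A: 1-byte form → 2A.
U+1F922: 4-byte form → F0 9F A4 A2.
Concatenated (20 bytes): EF A9 AD 20 EF 85 A0 F2 B4 84 94 F1 AC BA A4 2A F0 9F A4 A2.

EF A9 AD 20 EF 85 A0 F2 B4 84 94 F1 AC BA A4 2A F0 9F A4 A2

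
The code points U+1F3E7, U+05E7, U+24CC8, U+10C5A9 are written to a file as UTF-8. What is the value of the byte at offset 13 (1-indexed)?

1-indexed offset 13 is 0-indexed offset 12.
U+1F3E7 → 4-byte form F0 9F 8F A7 at offsets 0–3.
U+05E7 → 2-byte form D7 A7 at offsets 4–5.
U+24CC8 → 4-byte form F0 A4 B3 88 at offsets 6–9.
U+10C5A9 → 4-byte form F4 8C 96 A9 at offsets 10–13.
Offset 12 falls in char 4's range; it's byte 3 of F4 8C 96 A9 = 0x96.

0x96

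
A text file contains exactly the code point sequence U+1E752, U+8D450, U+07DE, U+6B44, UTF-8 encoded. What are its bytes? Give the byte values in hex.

U+1E752: 4-byte form → F0 9E 9D 92.
U+8D450: 4-byte form → F2 8D 91 90.
U+07DE: 2-byte form → DF 9E.
U+6B44: 3-byte form → E6 AD 84.
Concatenated (13 bytes): F0 9E 9D 92 F2 8D 91 90 DF 9E E6 AD 84.

F0 9E 9D 92 F2 8D 91 90 DF 9E E6 AD 84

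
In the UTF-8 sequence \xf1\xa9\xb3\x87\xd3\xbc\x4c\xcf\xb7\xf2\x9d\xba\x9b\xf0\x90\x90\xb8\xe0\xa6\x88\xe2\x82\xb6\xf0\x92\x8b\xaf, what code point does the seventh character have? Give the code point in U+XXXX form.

U+0988

Offset 0: leading byte 0xF1 = 11110001 → 4-byte char #1 = F1 A9 B3 87.
Offset 4: leading byte 0xD3 = 11010011 → 2-byte char #2 = D3 BC.
Offset 6: leading byte 0x4C = 01001100 → 1-byte char #3 = 4C.
Offset 7: leading byte 0xCF = 11001111 → 2-byte char #4 = CF B7.
Offset 9: leading byte 0xF2 = 11110010 → 4-byte char #5 = F2 9D BA 9B.
Offset 13: leading byte 0xF0 = 11110000 → 4-byte char #6 = F0 90 90 B8.
Offset 17: leading byte 0xE0 = 11100000 → 3-byte char #7 = E0 A6 88.
Leading byte 0xE0 = 11100000 matches 1110xxxx → 3-byte sequence.
Byte 1: 0xE0 = 11100000, payload 0000 (4 bits).
Byte 2: 0xA6 = 10100110 (10xxxxxx ✓), payload 100110.
Byte 3: 0x88 = 10001000 (10xxxxxx ✓), payload 001000.
Concatenate: 0000100110001000 = 0x988 (16 bits → U+0988).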